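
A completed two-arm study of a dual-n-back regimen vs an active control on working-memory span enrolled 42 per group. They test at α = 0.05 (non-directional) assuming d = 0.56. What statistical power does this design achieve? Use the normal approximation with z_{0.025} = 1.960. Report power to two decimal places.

power ≈ 0.73

For two equal groups, power = Φ(d·√(n/2) − z_{α/2}).
d·√(n/2) = 0.56 × √(42/2) = 0.56 × 4.583 = 2.566.
z_β = 2.566 − 1.960 = 0.606.
Power = Φ(0.606) = 0.728.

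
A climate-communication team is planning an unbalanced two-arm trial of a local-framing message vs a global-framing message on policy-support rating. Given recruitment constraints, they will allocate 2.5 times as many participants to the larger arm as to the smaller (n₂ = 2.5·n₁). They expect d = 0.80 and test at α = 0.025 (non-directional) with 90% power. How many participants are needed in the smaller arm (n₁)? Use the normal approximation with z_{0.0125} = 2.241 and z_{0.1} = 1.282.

n₁ = 28

With allocation ratio k = n₂/n₁ = 2.5, Var(x̄₁−x̄₂) = σ²(1/n₁ + 1/(k·n₁)) = σ²·(k+1)/(k·n₁).
So n₁ = (1 + 1/k)·((z_{α/2} + z_β)/d)² = 1.400 × (3.523/0.80)².
n₁ = 1.400 × 19.39 = 27.2.
Round up: n₁ = 28, giving n₂ = 2.5 × 28 = 70.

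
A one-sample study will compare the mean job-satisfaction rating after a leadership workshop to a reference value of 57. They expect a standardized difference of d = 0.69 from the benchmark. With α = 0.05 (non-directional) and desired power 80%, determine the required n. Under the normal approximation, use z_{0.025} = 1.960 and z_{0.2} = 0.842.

For a one-sample test: n = ((z_{α/2} + z_β) / d)².
z_{α/2} + z_β = 1.960 + 0.842 = 2.802.
n = (2.802 / 0.69)² = 4.061² = 16.49.
Round up.

n = 17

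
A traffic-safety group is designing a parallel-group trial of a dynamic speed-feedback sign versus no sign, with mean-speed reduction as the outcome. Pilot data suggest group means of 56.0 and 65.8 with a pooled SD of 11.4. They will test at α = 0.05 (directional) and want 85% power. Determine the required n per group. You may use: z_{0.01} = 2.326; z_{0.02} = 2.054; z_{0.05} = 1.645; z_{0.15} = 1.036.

Cohen's d = |M₁ − M₂| / SD_pooled = |56.0 − 65.8| / 11.4 = 9.8 / 11.4 = 0.860.
For two independent groups with equal n: n = 2·((z_{α} + z_β) / d)².
z_{α} + z_β = 1.645 + 1.036 = 2.681.
n = 2 × (2.681 / 0.860)² = 2 × 3.117² = 2 × 9.72 = 19.4.
Round up to the next whole participant.

n = 20 per group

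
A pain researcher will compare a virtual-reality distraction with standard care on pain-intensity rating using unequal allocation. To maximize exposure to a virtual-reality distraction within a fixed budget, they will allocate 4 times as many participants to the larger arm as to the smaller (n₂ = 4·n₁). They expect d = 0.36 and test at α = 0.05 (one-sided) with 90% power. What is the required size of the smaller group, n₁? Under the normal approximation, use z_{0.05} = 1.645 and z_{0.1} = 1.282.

With allocation ratio k = n₂/n₁ = 4, Var(x̄₁−x̄₂) = σ²(1/n₁ + 1/(k·n₁)) = σ²·(k+1)/(k·n₁).
So n₁ = (1 + 1/k)·((z_{α} + z_β)/d)² = 1.250 × (2.927/0.36)².
n₁ = 1.250 × 66.11 = 82.6.
Round up: n₁ = 83, giving n₂ = 4 × 83 = 332.

n₁ = 83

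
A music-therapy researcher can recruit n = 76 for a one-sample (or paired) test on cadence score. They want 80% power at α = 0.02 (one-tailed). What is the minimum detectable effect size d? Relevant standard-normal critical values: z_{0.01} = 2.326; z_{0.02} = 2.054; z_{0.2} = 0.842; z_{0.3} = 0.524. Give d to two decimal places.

For a single sample (or paired design) of n = 76: d_min = (z_{α} + z_β)/√n.
z-sum = 2.054 + 0.842 = 2.896.
d_min = 2.896 / √76 = 2.896 / 8.718 = 0.332.

d_min ≈ 0.33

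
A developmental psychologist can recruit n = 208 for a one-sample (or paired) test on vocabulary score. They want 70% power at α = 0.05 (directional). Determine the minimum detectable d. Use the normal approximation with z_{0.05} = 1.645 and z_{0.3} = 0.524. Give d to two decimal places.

d_min ≈ 0.15

For a single sample (or paired design) of n = 208: d_min = (z_{α} + z_β)/√n.
z-sum = 1.645 + 0.524 = 2.169.
d_min = 2.169 / √208 = 2.169 / 14.422 = 0.150.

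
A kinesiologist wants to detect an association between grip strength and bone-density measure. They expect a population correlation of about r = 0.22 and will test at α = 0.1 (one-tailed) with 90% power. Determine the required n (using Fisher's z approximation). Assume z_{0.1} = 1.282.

Fisher's z: C = ½·ln((1+r)/(1−r)) = ½·ln(1.5641) = 0.2237.
n = ((z_{α} + z_β)/C)² + 3.
(1.282 + 1.282) / 0.2237 = 2.564 / 0.2237 = 11.462.
n = 11.462² + 3 = 131.37 + 3 = 134.4.
Round up.

n = 135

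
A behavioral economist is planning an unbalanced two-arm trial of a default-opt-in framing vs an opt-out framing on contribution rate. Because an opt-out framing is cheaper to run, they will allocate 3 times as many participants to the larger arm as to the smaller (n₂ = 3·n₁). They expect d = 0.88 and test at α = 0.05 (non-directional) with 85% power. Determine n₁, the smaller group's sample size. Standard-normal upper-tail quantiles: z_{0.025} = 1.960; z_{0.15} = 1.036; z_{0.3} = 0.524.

With allocation ratio k = n₂/n₁ = 3, Var(x̄₁−x̄₂) = σ²(1/n₁ + 1/(k·n₁)) = σ²·(k+1)/(k·n₁).
So n₁ = (1 + 1/k)·((z_{α/2} + z_β)/d)² = 1.333 × (2.996/0.88)².
n₁ = 1.333 × 11.59 = 15.5.
Round up: n₁ = 16, giving n₂ = 3 × 16 = 48.

n₁ = 16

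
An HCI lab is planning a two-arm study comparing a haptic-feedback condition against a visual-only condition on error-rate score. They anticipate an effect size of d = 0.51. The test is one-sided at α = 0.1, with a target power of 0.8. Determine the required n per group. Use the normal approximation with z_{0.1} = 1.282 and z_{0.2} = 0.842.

n = 35 per group

For two independent groups with equal n: n = 2·((z_{α} + z_β) / d)².
z_{α} + z_β = 1.282 + 0.842 = 2.124.
n = 2 × (2.124 / 0.51)² = 2 × 4.165² = 2 × 17.34 = 34.7.
Round up to the next whole participant.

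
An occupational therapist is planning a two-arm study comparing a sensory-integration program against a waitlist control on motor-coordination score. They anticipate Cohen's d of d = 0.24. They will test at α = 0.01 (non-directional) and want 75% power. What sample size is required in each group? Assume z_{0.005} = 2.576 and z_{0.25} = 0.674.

For two independent groups with equal n: n = 2·((z_{α/2} + z_β) / d)².
z_{α/2} + z_β = 2.576 + 0.674 = 3.250.
n = 2 × (3.250 / 0.24)² = 2 × 13.542² = 2 × 183.38 = 366.8.
Round up to the next whole participant.

n = 367 per group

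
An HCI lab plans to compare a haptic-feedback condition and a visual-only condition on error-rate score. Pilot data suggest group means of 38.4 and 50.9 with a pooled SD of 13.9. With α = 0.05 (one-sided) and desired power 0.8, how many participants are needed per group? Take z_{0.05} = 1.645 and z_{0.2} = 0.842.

n = 16 per group

Cohen's d = |M₁ − M₂| / SD_pooled = |38.4 − 50.9| / 13.9 = 12.5 / 13.9 = 0.899.
For two independent groups with equal n: n = 2·((z_{α} + z_β) / d)².
z_{α} + z_β = 1.645 + 0.842 = 2.487.
n = 2 × (2.487 / 0.899)² = 2 × 2.766² = 2 × 7.65 = 15.3.
Round up to the next whole participant.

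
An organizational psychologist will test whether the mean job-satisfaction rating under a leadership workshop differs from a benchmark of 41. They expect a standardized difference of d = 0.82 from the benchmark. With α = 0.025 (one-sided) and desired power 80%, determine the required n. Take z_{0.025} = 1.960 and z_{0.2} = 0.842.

n = 12

For a one-sample test: n = ((z_{α} + z_β) / d)².
z_{α} + z_β = 1.960 + 0.842 = 2.802.
n = (2.802 / 0.82)² = 3.417² = 11.68.
Round up.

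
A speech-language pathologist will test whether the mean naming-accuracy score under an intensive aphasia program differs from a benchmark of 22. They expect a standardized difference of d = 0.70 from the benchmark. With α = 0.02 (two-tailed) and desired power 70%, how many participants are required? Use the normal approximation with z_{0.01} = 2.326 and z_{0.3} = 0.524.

For a one-sample test: n = ((z_{α/2} + z_β) / d)².
z_{α/2} + z_β = 2.326 + 0.524 = 2.850.
n = (2.850 / 0.70)² = 4.071² = 16.58.
Round up.

n = 17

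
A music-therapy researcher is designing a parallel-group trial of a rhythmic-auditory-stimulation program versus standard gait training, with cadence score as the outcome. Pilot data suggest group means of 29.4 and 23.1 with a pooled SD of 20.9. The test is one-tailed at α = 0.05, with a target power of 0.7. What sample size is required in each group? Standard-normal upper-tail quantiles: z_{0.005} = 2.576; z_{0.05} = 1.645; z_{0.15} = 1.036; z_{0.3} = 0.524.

n = 104 per group

Cohen's d = |M₁ − M₂| / SD_pooled = |29.4 − 23.1| / 20.9 = 6.3 / 20.9 = 0.301.
For two independent groups with equal n: n = 2·((z_{α} + z_β) / d)².
z_{α} + z_β = 1.645 + 0.524 = 2.169.
n = 2 × (2.169 / 0.301)² = 2 × 7.206² = 2 × 51.93 = 103.9.
Round up to the next whole participant.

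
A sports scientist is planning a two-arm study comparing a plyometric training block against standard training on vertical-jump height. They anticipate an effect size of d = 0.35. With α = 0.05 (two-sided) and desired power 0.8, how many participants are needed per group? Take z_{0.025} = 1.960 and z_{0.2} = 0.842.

For two independent groups with equal n: n = 2·((z_{α/2} + z_β) / d)².
z_{α/2} + z_β = 1.960 + 0.842 = 2.802.
n = 2 × (2.802 / 0.35)² = 2 × 8.006² = 2 × 64.09 = 128.2.
Round up to the next whole participant.

n = 129 per group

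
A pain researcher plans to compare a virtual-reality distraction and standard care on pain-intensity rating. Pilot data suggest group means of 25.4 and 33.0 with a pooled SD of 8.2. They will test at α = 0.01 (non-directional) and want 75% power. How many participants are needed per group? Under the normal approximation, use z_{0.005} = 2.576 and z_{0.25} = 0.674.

Cohen's d = |M₁ − M₂| / SD_pooled = |25.4 − 33.0| / 8.2 = 7.6 / 8.2 = 0.927.
For two independent groups with equal n: n = 2·((z_{α/2} + z_β) / d)².
z_{α/2} + z_β = 2.576 + 0.674 = 3.250.
n = 2 × (3.250 / 0.927)² = 2 × 3.506² = 2 × 12.29 = 24.6.
Round up to the next whole participant.

n = 25 per group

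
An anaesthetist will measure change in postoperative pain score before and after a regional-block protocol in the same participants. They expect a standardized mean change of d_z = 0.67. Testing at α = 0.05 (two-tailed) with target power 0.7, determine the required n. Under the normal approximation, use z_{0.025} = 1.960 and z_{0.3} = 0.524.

For a paired (one-sample on differences) test: n = ((z_{α/2} + z_β) / d)².
z_{α/2} + z_β = 1.960 + 0.524 = 2.484.
n = (2.484 / 0.67)² = 3.707² = 13.75.
Round up.

n = 14 pairs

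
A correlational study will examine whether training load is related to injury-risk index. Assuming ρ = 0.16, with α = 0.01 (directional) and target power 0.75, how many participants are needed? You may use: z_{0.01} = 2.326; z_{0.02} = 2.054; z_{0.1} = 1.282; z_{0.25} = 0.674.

n = 349

Fisher's z: C = ½·ln((1+r)/(1−r)) = ½·ln(1.3810) = 0.1614.
n = ((z_{α} + z_β)/C)² + 3.
(2.326 + 0.674) / 0.1614 = 3.000 / 0.1614 = 18.587.
n = 18.587² + 3 = 345.49 + 3 = 348.5.
Round up.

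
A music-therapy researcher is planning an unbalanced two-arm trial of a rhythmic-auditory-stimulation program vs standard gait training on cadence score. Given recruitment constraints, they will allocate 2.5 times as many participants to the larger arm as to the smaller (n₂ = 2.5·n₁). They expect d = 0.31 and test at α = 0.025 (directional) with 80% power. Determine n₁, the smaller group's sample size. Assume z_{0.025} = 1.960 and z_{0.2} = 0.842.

n₁ = 115

With allocation ratio k = n₂/n₁ = 2.5, Var(x̄₁−x̄₂) = σ²(1/n₁ + 1/(k·n₁)) = σ²·(k+1)/(k·n₁).
So n₁ = (1 + 1/k)·((z_{α} + z_β)/d)² = 1.400 × (2.802/0.31)².
n₁ = 1.400 × 81.70 = 114.4.
Round up: n₁ = 115, giving n₂ = ⌈2.5 × 115⌉ = ⌈287.5⌉ = 288.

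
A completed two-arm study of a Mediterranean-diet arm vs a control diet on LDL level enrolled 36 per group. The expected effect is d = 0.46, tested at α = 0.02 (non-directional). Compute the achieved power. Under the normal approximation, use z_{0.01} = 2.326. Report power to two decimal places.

power ≈ 0.35

For two equal groups, power = Φ(d·√(n/2) − z_{α/2}).
d·√(n/2) = 0.46 × √(36/2) = 0.46 × 4.243 = 1.952.
z_β = 1.952 − 2.326 = -0.374.
Power = Φ(-0.374) = 0.354.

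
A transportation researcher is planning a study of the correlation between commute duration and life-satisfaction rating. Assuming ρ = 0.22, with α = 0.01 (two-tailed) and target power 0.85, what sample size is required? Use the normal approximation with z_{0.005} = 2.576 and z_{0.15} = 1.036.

n = 264

Fisher's z: C = ½·ln((1+r)/(1−r)) = ½·ln(1.5641) = 0.2237.
n = ((z_{α/2} + z_β)/C)² + 3.
(2.576 + 1.036) / 0.2237 = 3.612 / 0.2237 = 16.147.
n = 16.147² + 3 = 260.71 + 3 = 263.7.
Round up.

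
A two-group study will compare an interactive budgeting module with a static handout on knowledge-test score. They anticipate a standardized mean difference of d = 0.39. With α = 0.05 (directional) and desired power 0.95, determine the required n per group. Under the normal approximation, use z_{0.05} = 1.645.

n = 143 per group

For two independent groups with equal n: n = 2·((z_{α} + z_β) / d)².
z_{α} + z_β = 1.645 + 1.645 = 3.290.
n = 2 × (3.290 / 0.39)² = 2 × 8.436² = 2 × 71.16 = 142.3.
Round up to the next whole participant.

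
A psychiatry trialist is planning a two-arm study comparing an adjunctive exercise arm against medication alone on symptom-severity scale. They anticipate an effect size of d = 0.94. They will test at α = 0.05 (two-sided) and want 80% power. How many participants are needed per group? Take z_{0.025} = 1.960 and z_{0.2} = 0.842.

n = 18 per group

For two independent groups with equal n: n = 2·((z_{α/2} + z_β) / d)².
z_{α/2} + z_β = 1.960 + 0.842 = 2.802.
n = 2 × (2.802 / 0.94)² = 2 × 2.981² = 2 × 8.89 = 17.8.
Round up to the next whole participant.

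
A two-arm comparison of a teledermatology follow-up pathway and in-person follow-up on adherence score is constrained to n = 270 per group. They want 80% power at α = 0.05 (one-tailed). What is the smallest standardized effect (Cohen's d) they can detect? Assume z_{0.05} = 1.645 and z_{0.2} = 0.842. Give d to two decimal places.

d_min ≈ 0.21

For two independent groups of n = 270 each: d_min = (z_{α} + z_β)·√(2/n).
z-sum = 1.645 + 0.842 = 2.487.
d_min = 2.487 × √(2/270) = 2.487 × 0.0861 = 0.214.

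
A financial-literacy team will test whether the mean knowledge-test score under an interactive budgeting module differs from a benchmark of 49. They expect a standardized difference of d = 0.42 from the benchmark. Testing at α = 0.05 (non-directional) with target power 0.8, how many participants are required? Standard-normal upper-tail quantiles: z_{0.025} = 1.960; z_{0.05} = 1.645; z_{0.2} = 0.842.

n = 45

For a one-sample test: n = ((z_{α/2} + z_β) / d)².
z_{α/2} + z_β = 1.960 + 0.842 = 2.802.
n = (2.802 / 0.42)² = 6.671² = 44.51.
Round up.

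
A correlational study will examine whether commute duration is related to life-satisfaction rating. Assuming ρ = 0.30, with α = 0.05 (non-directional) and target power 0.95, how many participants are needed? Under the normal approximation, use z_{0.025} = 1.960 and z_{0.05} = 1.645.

n = 139

Fisher's z: C = ½·ln((1+r)/(1−r)) = ½·ln(1.8571) = 0.3095.
n = ((z_{α/2} + z_β)/C)² + 3.
(1.960 + 1.645) / 0.3095 = 3.605 / 0.3095 = 11.648.
n = 11.648² + 3 = 135.67 + 3 = 138.7.
Round up.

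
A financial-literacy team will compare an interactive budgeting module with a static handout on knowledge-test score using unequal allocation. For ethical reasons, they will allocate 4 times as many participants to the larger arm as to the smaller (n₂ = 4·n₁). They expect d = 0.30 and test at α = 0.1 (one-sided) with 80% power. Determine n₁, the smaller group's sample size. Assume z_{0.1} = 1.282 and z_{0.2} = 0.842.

With allocation ratio k = n₂/n₁ = 4, Var(x̄₁−x̄₂) = σ²(1/n₁ + 1/(k·n₁)) = σ²·(k+1)/(k·n₁).
So n₁ = (1 + 1/k)·((z_{α} + z_β)/d)² = 1.250 × (2.124/0.30)².
n₁ = 1.250 × 50.13 = 62.7.
Round up: n₁ = 63, giving n₂ = 4 × 63 = 252.

n₁ = 63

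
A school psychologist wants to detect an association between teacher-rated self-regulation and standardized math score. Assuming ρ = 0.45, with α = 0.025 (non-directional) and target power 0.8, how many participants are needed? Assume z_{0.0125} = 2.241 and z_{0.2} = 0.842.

Fisher's z: C = ½·ln((1+r)/(1−r)) = ½·ln(2.6364) = 0.4847.
n = ((z_{α/2} + z_β)/C)² + 3.
(2.241 + 0.842) / 0.4847 = 3.083 / 0.4847 = 6.361.
n = 6.361² + 3 = 40.46 + 3 = 43.5.
Round up.

n = 44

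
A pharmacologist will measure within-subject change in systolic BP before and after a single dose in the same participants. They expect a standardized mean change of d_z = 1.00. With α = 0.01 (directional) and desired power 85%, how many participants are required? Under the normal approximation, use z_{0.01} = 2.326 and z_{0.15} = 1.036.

For a paired (one-sample on differences) test: n = ((z_{α} + z_β) / d)².
z_{α} + z_β = 2.326 + 1.036 = 3.362.
n = (3.362 / 1.00)² = 3.362² = 11.30.
Round up.

n = 12 pairs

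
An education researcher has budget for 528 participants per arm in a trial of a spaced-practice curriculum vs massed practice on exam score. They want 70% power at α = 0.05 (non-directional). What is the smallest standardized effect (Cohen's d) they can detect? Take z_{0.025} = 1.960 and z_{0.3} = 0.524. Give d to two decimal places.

For two independent groups of n = 528 each: d_min = (z_{α/2} + z_β)·√(2/n).
z-sum = 1.960 + 0.524 = 2.484.
d_min = 2.484 × √(2/528) = 2.484 × 0.0615 = 0.153.

d_min ≈ 0.15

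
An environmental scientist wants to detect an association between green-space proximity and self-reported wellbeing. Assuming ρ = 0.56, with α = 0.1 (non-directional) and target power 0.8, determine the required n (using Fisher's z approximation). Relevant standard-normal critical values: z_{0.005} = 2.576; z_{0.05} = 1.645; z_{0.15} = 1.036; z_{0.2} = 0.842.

Fisher's z: C = ½·ln((1+r)/(1−r)) = ½·ln(3.5455) = 0.6328.
n = ((z_{α/2} + z_β)/C)² + 3.
(1.645 + 0.842) / 0.6328 = 2.487 / 0.6328 = 3.930.
n = 3.930² + 3 = 15.45 + 3 = 18.4.
Round up.

n = 19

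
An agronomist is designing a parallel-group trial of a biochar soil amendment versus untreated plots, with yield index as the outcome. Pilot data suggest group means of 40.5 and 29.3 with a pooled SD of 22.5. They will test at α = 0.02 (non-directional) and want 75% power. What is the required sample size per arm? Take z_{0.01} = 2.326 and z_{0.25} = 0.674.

Cohen's d = |M₁ − M₂| / SD_pooled = |40.5 − 29.3| / 22.5 = 11.2 / 22.5 = 0.498.
For two independent groups with equal n: n = 2·((z_{α/2} + z_β) / d)².
z_{α/2} + z_β = 2.326 + 0.674 = 3.000.
n = 2 × (3.000 / 0.498)² = 2 × 6.024² = 2 × 36.29 = 72.6.
Round up to the next whole participant.

n = 73 per group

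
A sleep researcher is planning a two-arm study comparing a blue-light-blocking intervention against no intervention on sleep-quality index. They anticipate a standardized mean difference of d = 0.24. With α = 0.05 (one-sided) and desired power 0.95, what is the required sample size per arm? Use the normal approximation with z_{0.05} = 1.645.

For two independent groups with equal n: n = 2·((z_{α} + z_β) / d)².
z_{α} + z_β = 1.645 + 1.645 = 3.290.
n = 2 × (3.290 / 0.24)² = 2 × 13.708² = 2 × 187.92 = 375.8.
Round up to the next whole participant.

n = 376 per group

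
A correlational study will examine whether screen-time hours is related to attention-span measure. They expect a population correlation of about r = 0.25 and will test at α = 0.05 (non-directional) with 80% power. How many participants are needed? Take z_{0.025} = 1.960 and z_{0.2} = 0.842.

n = 124

Fisher's z: C = ½·ln((1+r)/(1−r)) = ½·ln(1.6667) = 0.2554.
n = ((z_{α/2} + z_β)/C)² + 3.
(1.960 + 0.842) / 0.2554 = 2.802 / 0.2554 = 10.971.
n = 10.971² + 3 = 120.36 + 3 = 123.4.
Round up.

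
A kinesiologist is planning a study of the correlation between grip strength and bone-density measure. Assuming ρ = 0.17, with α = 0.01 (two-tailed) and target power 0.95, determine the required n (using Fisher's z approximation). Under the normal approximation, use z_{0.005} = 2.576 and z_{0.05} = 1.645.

Fisher's z: C = ½·ln((1+r)/(1−r)) = ½·ln(1.4096) = 0.1717.
n = ((z_{α/2} + z_β)/C)² + 3.
(2.576 + 1.645) / 0.1717 = 4.221 / 0.1717 = 24.584.
n = 24.584² + 3 = 604.35 + 3 = 607.4.
Round up.

n = 608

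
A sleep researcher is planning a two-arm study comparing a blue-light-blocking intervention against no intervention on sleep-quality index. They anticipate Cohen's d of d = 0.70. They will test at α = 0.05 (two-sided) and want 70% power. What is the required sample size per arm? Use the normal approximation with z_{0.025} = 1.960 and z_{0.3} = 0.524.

For two independent groups with equal n: n = 2·((z_{α/2} + z_β) / d)².
z_{α/2} + z_β = 1.960 + 0.524 = 2.484.
n = 2 × (2.484 / 0.70)² = 2 × 3.549² = 2 × 12.59 = 25.2.
Round up to the next whole participant.

n = 26 per group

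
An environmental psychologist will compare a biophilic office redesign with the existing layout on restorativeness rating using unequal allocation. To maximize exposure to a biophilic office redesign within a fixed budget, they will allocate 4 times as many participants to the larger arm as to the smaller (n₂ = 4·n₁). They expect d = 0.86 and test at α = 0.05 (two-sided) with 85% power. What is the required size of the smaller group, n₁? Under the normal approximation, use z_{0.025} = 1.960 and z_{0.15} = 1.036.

n₁ = 16

With allocation ratio k = n₂/n₁ = 4, Var(x̄₁−x̄₂) = σ²(1/n₁ + 1/(k·n₁)) = σ²·(k+1)/(k·n₁).
So n₁ = (1 + 1/k)·((z_{α/2} + z_β)/d)² = 1.250 × (2.996/0.86)².
n₁ = 1.250 × 12.14 = 15.2.
Round up: n₁ = 16, giving n₂ = 4 × 16 = 64.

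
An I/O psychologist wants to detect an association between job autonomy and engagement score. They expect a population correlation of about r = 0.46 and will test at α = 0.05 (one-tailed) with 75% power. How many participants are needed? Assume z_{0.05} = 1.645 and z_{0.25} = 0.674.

Fisher's z: C = ½·ln((1+r)/(1−r)) = ½·ln(2.7037) = 0.4973.
n = ((z_{α} + z_β)/C)² + 3.
(1.645 + 0.674) / 0.4973 = 2.319 / 0.4973 = 4.663.
n = 4.663² + 3 = 21.75 + 3 = 24.7.
Round up.

n = 25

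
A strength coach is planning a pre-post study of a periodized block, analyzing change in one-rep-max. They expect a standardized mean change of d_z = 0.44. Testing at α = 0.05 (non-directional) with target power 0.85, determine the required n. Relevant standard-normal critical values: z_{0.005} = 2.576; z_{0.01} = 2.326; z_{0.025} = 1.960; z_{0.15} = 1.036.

n = 47 pairs

For a paired (one-sample on differences) test: n = ((z_{α/2} + z_β) / d)².
z_{α/2} + z_β = 1.960 + 1.036 = 2.996.
n = (2.996 / 0.44)² = 6.809² = 46.36.
Round up.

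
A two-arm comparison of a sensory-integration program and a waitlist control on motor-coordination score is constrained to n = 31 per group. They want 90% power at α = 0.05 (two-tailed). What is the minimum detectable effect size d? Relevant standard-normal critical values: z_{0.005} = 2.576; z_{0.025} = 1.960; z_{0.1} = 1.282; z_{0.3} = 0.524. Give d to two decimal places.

d_min ≈ 0.82

For two independent groups of n = 31 each: d_min = (z_{α/2} + z_β)·√(2/n).
z-sum = 1.960 + 1.282 = 3.242.
d_min = 3.242 × √(2/31) = 3.242 × 0.2540 = 0.823.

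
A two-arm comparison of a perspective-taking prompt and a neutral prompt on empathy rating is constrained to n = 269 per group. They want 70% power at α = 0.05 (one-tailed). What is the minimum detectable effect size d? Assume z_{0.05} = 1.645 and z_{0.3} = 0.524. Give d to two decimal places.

For two independent groups of n = 269 each: d_min = (z_{α} + z_β)·√(2/n).
z-sum = 1.645 + 0.524 = 2.169.
d_min = 2.169 × √(2/269) = 2.169 × 0.0862 = 0.187.

d_min ≈ 0.19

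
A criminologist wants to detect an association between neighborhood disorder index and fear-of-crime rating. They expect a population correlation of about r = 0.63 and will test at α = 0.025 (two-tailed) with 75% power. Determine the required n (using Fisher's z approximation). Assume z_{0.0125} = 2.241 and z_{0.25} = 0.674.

n = 19

Fisher's z: C = ½·ln((1+r)/(1−r)) = ½·ln(4.4054) = 0.7414.
n = ((z_{α/2} + z_β)/C)² + 3.
(2.241 + 0.674) / 0.7414 = 2.915 / 0.7414 = 3.932.
n = 3.932² + 3 = 15.46 + 3 = 18.5.
Round up.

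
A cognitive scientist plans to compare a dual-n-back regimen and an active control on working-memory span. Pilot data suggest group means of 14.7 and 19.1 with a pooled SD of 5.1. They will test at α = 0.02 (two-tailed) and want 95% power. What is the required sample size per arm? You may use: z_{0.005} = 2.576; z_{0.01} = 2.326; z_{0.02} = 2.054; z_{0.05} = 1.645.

n = 43 per group

Cohen's d = |M₁ − M₂| / SD_pooled = |14.7 − 19.1| / 5.1 = 4.4 / 5.1 = 0.863.
For two independent groups with equal n: n = 2·((z_{α/2} + z_β) / d)².
z_{α/2} + z_β = 2.326 + 1.645 = 3.971.
n = 2 × (3.971 / 0.863)² = 2 × 4.601² = 2 × 21.17 = 42.3.
Round up to the next whole participant.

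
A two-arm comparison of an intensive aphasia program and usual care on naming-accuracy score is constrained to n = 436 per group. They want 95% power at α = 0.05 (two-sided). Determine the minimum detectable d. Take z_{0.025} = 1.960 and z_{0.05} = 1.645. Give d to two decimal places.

d_min ≈ 0.24

For two independent groups of n = 436 each: d_min = (z_{α/2} + z_β)·√(2/n).
z-sum = 1.960 + 1.645 = 3.605.
d_min = 3.605 × √(2/436) = 3.605 × 0.0677 = 0.244.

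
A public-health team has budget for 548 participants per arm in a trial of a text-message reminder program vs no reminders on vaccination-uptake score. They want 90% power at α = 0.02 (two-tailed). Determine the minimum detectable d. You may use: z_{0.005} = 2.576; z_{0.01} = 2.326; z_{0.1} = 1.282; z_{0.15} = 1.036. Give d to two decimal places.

For two independent groups of n = 548 each: d_min = (z_{α/2} + z_β)·√(2/n).
z-sum = 2.326 + 1.282 = 3.608.
d_min = 3.608 × √(2/548) = 3.608 × 0.0604 = 0.218.

d_min ≈ 0.22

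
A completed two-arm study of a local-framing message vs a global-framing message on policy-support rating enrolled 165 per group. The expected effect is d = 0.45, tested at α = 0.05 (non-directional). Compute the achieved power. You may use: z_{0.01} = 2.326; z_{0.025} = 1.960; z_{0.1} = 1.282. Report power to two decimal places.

For two equal groups, power = Φ(d·√(n/2) − z_{α/2}).
d·√(n/2) = 0.45 × √(165/2) = 0.45 × 9.083 = 4.087.
z_β = 4.087 − 1.960 = 2.127.
Power = Φ(2.127) = 0.983.

power ≈ 0.98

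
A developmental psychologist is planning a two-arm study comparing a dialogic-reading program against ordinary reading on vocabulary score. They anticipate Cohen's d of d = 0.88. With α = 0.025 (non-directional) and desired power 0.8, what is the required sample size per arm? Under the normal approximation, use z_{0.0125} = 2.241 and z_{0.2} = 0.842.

For two independent groups with equal n: n = 2·((z_{α/2} + z_β) / d)².
z_{α/2} + z_β = 2.241 + 0.842 = 3.083.
n = 2 × (3.083 / 0.88)² = 2 × 3.503² = 2 × 12.27 = 24.5.
Round up to the next whole participant.

n = 25 per group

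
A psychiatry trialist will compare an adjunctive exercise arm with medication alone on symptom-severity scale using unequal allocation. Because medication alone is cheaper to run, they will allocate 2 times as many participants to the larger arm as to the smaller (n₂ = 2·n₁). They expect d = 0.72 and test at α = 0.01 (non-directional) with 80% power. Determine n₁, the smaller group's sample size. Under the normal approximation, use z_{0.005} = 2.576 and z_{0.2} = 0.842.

n₁ = 34

With allocation ratio k = n₂/n₁ = 2, Var(x̄₁−x̄₂) = σ²(1/n₁ + 1/(k·n₁)) = σ²·(k+1)/(k·n₁).
So n₁ = (1 + 1/k)·((z_{α/2} + z_β)/d)² = 1.500 × (3.418/0.72)².
n₁ = 1.500 × 22.54 = 33.8.
Round up: n₁ = 34, giving n₂ = 2 × 34 = 68.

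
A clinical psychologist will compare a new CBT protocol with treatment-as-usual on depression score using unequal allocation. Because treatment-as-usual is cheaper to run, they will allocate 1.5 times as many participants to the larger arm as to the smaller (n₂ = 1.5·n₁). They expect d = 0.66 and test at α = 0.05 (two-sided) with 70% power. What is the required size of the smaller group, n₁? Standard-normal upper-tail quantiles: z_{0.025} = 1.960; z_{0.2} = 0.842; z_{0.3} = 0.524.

With allocation ratio k = n₂/n₁ = 1.5, Var(x̄₁−x̄₂) = σ²(1/n₁ + 1/(k·n₁)) = σ²·(k+1)/(k·n₁).
So n₁ = (1 + 1/k)·((z_{α/2} + z_β)/d)² = 1.667 × (2.484/0.66)².
n₁ = 1.667 × 14.16 = 23.6.
Round up: n₁ = 24, giving n₂ = 1.5 × 24 = 36.

n₁ = 24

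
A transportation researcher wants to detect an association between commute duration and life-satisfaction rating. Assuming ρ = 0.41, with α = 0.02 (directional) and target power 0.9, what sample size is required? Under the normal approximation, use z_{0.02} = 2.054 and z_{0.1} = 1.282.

n = 62

Fisher's z: C = ½·ln((1+r)/(1−r)) = ½·ln(2.3898) = 0.4356.
n = ((z_{α} + z_β)/C)² + 3.
(2.054 + 1.282) / 0.4356 = 3.336 / 0.4356 = 7.658.
n = 7.658² + 3 = 58.65 + 3 = 61.7.
Round up.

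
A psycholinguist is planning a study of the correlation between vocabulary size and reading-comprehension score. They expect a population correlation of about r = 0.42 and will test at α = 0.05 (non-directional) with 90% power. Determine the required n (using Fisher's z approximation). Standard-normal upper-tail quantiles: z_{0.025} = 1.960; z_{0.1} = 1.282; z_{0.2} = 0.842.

Fisher's z: C = ½·ln((1+r)/(1−r)) = ½·ln(2.4483) = 0.4477.
n = ((z_{α/2} + z_β)/C)² + 3.
(1.960 + 1.282) / 0.4477 = 3.242 / 0.4477 = 7.241.
n = 7.241² + 3 = 52.44 + 3 = 55.4.
Round up.

n = 56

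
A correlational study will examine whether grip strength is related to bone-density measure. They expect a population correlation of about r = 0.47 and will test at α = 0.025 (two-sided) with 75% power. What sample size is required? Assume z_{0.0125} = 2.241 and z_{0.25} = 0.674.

n = 36

Fisher's z: C = ½·ln((1+r)/(1−r)) = ½·ln(2.7736) = 0.5101.
n = ((z_{α/2} + z_β)/C)² + 3.
(2.241 + 0.674) / 0.5101 = 2.915 / 0.5101 = 5.715.
n = 5.715² + 3 = 32.66 + 3 = 35.7.
Round up.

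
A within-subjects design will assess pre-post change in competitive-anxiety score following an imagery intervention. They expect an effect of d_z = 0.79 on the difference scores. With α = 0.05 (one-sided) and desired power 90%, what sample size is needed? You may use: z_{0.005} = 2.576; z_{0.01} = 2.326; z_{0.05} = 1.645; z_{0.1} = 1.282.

For a paired (one-sample on differences) test: n = ((z_{α} + z_β) / d)².
z_{α} + z_β = 1.645 + 1.282 = 2.927.
n = (2.927 / 0.79)² = 3.705² = 13.73.
Round up.

n = 14 pairs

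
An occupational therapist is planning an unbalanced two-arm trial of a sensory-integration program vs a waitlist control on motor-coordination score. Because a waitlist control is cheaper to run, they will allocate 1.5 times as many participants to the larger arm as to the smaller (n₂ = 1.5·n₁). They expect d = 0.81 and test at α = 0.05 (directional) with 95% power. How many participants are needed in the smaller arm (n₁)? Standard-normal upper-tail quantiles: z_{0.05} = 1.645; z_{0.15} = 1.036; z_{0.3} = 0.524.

n₁ = 28

With allocation ratio k = n₂/n₁ = 1.5, Var(x̄₁−x̄₂) = σ²(1/n₁ + 1/(k·n₁)) = σ²·(k+1)/(k·n₁).
So n₁ = (1 + 1/k)·((z_{α} + z_β)/d)² = 1.667 × (3.290/0.81)².
n₁ = 1.667 × 16.50 = 27.5.
Round up: n₁ = 28, giving n₂ = 1.5 × 28 = 42.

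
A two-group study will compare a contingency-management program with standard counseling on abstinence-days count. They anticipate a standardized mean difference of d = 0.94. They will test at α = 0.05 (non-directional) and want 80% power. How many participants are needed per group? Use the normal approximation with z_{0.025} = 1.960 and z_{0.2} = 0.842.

For two independent groups with equal n: n = 2·((z_{α/2} + z_β) / d)².
z_{α/2} + z_β = 1.960 + 0.842 = 2.802.
n = 2 × (2.802 / 0.94)² = 2 × 2.981² = 2 × 8.89 = 17.8.
Round up to the next whole participant.

n = 18 per group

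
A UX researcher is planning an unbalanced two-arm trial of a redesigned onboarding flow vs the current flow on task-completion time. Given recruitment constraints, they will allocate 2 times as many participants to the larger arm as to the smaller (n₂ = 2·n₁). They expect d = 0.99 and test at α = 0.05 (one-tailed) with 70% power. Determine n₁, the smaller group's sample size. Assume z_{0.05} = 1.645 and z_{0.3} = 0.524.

With allocation ratio k = n₂/n₁ = 2, Var(x̄₁−x̄₂) = σ²(1/n₁ + 1/(k·n₁)) = σ²·(k+1)/(k·n₁).
So n₁ = (1 + 1/k)·((z_{α} + z_β)/d)² = 1.500 × (2.169/0.99)².
n₁ = 1.500 × 4.80 = 7.2.
Round up: n₁ = 8, giving n₂ = 2 × 8 = 16.

n₁ = 8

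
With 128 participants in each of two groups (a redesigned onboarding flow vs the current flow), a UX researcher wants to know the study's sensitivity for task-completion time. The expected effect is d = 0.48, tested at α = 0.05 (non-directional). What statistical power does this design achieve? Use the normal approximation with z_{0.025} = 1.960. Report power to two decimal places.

power ≈ 0.97

For two equal groups, power = Φ(d·√(n/2) − z_{α/2}).
d·√(n/2) = 0.48 × √(128/2) = 0.48 × 8.000 = 3.840.
z_β = 3.840 − 1.960 = 1.880.
Power = Φ(1.880) = 0.970.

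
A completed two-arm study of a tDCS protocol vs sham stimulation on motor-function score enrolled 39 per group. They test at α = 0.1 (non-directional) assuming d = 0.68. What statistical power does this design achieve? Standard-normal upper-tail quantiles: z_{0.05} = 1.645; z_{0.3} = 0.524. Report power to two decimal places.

power ≈ 0.91

For two equal groups, power = Φ(d·√(n/2) − z_{α/2}).
d·√(n/2) = 0.68 × √(39/2) = 0.68 × 4.416 = 3.003.
z_β = 3.003 − 1.645 = 1.358.
Power = Φ(1.358) = 0.913.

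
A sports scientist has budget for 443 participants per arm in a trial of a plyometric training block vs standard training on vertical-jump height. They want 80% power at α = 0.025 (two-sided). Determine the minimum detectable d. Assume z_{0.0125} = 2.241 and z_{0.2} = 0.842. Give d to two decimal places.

For two independent groups of n = 443 each: d_min = (z_{α/2} + z_β)·√(2/n).
z-sum = 2.241 + 0.842 = 3.083.
d_min = 3.083 × √(2/443) = 3.083 × 0.0672 = 0.207.

d_min ≈ 0.21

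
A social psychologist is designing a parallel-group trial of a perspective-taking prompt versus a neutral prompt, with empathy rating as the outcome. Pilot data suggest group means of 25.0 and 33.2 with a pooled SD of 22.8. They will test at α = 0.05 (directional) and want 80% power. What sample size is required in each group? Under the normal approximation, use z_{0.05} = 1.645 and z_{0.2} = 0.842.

Cohen's d = |M₁ − M₂| / SD_pooled = |25.0 − 33.2| / 22.8 = 8.2 / 22.8 = 0.360.
For two independent groups with equal n: n = 2·((z_{α} + z_β) / d)².
z_{α} + z_β = 1.645 + 0.842 = 2.487.
n = 2 × (2.487 / 0.360)² = 2 × 6.908² = 2 × 47.73 = 95.5.
Round up to the next whole participant.

n = 96 per group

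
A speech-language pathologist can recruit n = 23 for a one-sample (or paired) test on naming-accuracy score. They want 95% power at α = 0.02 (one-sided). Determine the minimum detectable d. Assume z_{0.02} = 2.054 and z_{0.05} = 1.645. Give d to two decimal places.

d_min ≈ 0.77

For a single sample (or paired design) of n = 23: d_min = (z_{α} + z_β)/√n.
z-sum = 2.054 + 1.645 = 3.699.
d_min = 3.699 / √23 = 3.699 / 4.796 = 0.771.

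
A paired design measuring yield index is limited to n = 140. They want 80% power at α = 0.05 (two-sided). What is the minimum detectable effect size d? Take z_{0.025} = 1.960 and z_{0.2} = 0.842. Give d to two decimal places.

For a single sample (or paired design) of n = 140: d_min = (z_{α/2} + z_β)/√n.
z-sum = 1.960 + 0.842 = 2.802.
d_min = 2.802 / √140 = 2.802 / 11.832 = 0.237.

d_min ≈ 0.24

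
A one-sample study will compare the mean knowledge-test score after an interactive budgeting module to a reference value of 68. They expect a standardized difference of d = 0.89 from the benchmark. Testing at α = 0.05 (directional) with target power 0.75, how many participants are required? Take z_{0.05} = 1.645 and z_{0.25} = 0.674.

For a one-sample test: n = ((z_{α} + z_β) / d)².
z_{α} + z_β = 1.645 + 0.674 = 2.319.
n = (2.319 / 0.89)² = 2.606² = 6.79.
Round up.

n = 7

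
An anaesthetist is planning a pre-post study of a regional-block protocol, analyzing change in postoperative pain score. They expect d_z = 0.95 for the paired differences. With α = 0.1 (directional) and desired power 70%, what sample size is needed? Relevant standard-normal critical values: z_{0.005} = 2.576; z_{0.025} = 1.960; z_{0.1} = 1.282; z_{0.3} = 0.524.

n = 4 pairs

For a paired (one-sample on differences) test: n = ((z_{α} + z_β) / d)².
z_{α} + z_β = 1.282 + 0.524 = 1.806.
n = (1.806 / 0.95)² = 1.901² = 3.61.
Round up.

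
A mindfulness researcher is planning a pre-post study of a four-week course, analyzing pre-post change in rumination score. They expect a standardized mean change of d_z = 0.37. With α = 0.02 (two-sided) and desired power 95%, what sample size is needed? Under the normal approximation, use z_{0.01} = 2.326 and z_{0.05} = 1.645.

n = 116 pairs

For a paired (one-sample on differences) test: n = ((z_{α/2} + z_β) / d)².
z_{α/2} + z_β = 2.326 + 1.645 = 3.971.
n = (3.971 / 0.37)² = 10.732² = 115.19.
Round up.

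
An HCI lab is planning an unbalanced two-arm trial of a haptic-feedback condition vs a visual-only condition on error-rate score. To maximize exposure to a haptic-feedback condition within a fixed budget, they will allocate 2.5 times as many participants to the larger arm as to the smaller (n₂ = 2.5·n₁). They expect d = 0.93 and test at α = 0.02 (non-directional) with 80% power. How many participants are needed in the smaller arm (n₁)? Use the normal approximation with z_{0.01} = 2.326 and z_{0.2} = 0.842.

With allocation ratio k = n₂/n₁ = 2.5, Var(x̄₁−x̄₂) = σ²(1/n₁ + 1/(k·n₁)) = σ²·(k+1)/(k·n₁).
So n₁ = (1 + 1/k)·((z_{α/2} + z_β)/d)² = 1.400 × (3.168/0.93)².
n₁ = 1.400 × 11.60 = 16.2.
Round up: n₁ = 17, giving n₂ = ⌈2.5 × 17⌉ = ⌈42.5⌉ = 43.

n₁ = 17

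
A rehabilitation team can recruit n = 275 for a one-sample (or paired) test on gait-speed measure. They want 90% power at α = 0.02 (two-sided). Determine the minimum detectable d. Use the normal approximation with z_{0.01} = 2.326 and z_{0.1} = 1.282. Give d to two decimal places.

d_min ≈ 0.22

For a single sample (or paired design) of n = 275: d_min = (z_{α/2} + z_β)/√n.
z-sum = 2.326 + 1.282 = 3.608.
d_min = 3.608 / √275 = 3.608 / 16.583 = 0.218.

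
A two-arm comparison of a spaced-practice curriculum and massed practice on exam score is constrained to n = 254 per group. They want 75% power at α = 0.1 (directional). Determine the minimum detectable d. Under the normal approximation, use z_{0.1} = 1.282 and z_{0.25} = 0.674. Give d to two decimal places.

d_min ≈ 0.17

For two independent groups of n = 254 each: d_min = (z_{α} + z_β)·√(2/n).
z-sum = 1.282 + 0.674 = 1.956.
d_min = 1.956 × √(2/254) = 1.956 × 0.0887 = 0.174.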